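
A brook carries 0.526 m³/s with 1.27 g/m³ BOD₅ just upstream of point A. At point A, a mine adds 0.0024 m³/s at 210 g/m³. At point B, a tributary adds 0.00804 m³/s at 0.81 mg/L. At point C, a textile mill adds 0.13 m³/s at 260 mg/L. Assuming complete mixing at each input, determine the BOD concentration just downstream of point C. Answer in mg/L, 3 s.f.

52.5 mg/L

After input A: C = (0.526·1.27 + 0.0024·210) / 0.5284 = 2.218 mg/L.
After input B: C = (0.5284·2.218 + 0.00804·0.81) / 0.5364 = 2.197 mg/L.
After input C: C = (0.5364·2.197 + 0.13·260) / 0.6664 = 52.49 mg/L.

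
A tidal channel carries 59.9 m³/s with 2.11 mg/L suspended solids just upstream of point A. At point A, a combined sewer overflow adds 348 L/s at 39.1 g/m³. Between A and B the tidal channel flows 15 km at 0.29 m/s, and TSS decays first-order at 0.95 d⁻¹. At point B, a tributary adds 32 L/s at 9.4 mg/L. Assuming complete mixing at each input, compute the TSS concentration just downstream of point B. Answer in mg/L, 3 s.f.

348 L/s = 0.348 m³/s.
After input A: C = (59.9·2.11 + 0.348·39.1) / 60.25 = 2.324 mg/L.
Over the 15 km reach to input B (t = 5.172e+04 s = 0.5987 d), decay gives C = 2.324·exp(−0.95·0.5987) = 1.316 mg/L.
32 L/s = 0.032 m³/s.
After input B: C = (60.25·1.316 + 0.032·9.4) / 60.28 = 1.32 mg/L.

1.32 mg/L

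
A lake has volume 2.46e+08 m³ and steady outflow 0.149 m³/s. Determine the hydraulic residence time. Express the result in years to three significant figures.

52.3 yr

Q = 0.149 m³/s × 3.156e+07 s/yr = 4.702e+06 m³/yr.
Hydraulic residence time τ = V/Q = 2.46e+08/4.702e+06 = 52.32 yr.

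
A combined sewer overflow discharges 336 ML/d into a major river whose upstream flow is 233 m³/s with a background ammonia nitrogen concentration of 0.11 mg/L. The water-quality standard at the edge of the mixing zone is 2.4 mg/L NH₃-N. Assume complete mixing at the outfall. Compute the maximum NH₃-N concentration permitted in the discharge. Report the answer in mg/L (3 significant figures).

336 ML/d = 3.889 m³/s.
Mass balance: 2.4·236.9 = 3.889·Cₑ + 233·0.11.
Cₑ = (568.5 − 25.63) / 3.889 = 139.6 mg/L.

140 mg/L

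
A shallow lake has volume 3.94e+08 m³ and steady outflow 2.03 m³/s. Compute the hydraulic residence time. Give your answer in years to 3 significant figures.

Q = 2.03 m³/s × 3.156e+07 s/yr = 6.406e+07 m³/yr.
Hydraulic residence time τ = V/Q = 3.94e+08/6.406e+07 = 6.15 yr.

6.15 yr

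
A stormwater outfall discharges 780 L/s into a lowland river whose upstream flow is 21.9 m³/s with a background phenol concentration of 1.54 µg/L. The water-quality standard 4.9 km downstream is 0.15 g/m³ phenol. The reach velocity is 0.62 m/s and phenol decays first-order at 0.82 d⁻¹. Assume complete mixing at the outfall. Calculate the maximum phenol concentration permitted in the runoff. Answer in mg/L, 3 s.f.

4.66 mg/L

780 L/s = 0.78 m³/s.
1.54 µg/L = 0.00154 mg/L.
Travel time to the compliance point: t = 4900/0.62 = 7903 s = 0.09147 d; decay factor exp(−0.82·0.09147) = 0.9277.
So the concentration just after mixing may be at most 0.15/0.9277 = 0.1617 mg/L.
Mass balance: 0.1617·22.68 = 0.78·Cₑ + 21.9·0.00154.
Cₑ = (3.667 − 0.03373) / 0.78 = 4.658 mg/L.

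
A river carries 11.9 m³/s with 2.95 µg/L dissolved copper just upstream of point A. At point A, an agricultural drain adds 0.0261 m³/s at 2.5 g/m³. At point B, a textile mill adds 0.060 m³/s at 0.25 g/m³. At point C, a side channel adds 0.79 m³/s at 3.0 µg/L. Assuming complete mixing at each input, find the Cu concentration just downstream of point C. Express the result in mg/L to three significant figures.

0.00921 mg/L

2.95 µg/L = 0.00295 mg/L.
After input A: C = (11.9·0.00295 + 0.0261·2.5) / 11.93 = 0.008415 mg/L.
After input B: C = (11.93·0.008415 + 0.06·0.25) / 11.99 = 0.009624 mg/L.
3.0 µg/L = 0.003 mg/L.
After input C: C = (11.99·0.009624 + 0.79·0.003) / 12.78 = 0.009214 mg/L.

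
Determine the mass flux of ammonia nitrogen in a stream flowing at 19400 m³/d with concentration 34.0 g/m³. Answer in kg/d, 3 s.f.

660 kg/d

19400 m³/d = 0.2245 m³/s.
Mass flux = Q·C = 0.2245 m³/s × 34 g/m³ = 7.634 g/s.
= 7.634 g/s × 86.4 = 659.6 kg/d.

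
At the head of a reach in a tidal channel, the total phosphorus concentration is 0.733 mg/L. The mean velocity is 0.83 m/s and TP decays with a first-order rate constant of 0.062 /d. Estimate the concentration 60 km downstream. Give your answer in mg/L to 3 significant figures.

0.696 mg/L

Travel time t = 60 km / 0.83 m/s = 6e+04/0.83 = 7.229e+04 s = 0.8367 d.
First-order decay: C = 0.733·exp(−0.062·0.8367) = 0.733·0.9494 = 0.6959 mg/L.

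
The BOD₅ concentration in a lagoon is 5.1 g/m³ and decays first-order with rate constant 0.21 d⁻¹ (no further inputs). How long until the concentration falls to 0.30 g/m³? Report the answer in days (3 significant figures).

13.5 d

t = ln(C₀/C)/k = ln(5.1/0.30)/0.21 = 2.833/0.21 = 13.49 d.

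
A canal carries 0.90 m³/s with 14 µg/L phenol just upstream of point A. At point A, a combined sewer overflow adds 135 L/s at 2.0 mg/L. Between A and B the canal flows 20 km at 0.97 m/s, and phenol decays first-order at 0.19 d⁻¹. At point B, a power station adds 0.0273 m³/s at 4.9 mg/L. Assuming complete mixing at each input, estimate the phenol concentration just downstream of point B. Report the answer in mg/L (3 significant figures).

14 µg/L = 0.014 mg/L.
135 L/s = 0.135 m³/s.
After input A: C = (0.9·0.014 + 0.135·2) / 1.035 = 0.273 mg/L.
Over the 20 km reach to input B (t = 2.062e+04 s = 0.2386 d), decay gives C = 0.273·exp(−0.19·0.2386) = 0.2609 mg/L.
After input B: C = (1.035·0.2609 + 0.0273·4.9) / 1.062 = 0.3802 mg/L.

0.380 mg/L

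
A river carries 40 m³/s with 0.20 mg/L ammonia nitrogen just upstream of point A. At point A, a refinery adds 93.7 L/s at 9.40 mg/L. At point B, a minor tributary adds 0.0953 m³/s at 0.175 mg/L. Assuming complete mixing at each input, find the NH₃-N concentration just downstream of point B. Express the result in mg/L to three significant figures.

93.7 L/s = 0.0937 m³/s.
After input A: C = (40·0.2 + 0.0937·9.4) / 40.09 = 0.2215 mg/L.
After input B: C = (40.09·0.2215 + 0.0953·0.175) / 40.19 = 0.2214 mg/L.

0.221 mg/L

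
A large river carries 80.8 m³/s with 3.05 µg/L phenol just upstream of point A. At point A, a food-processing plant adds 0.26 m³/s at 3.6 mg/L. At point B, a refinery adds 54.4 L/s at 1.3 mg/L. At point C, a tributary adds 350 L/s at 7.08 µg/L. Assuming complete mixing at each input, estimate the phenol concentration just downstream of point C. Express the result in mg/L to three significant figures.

0.0154 mg/L

3.05 µg/L = 0.00305 mg/L.
After input A: C = (80.8·0.00305 + 0.26·3.6) / 81.06 = 0.01459 mg/L.
54.4 L/s = 0.0544 m³/s.
After input B: C = (81.06·0.01459 + 0.0544·1.3) / 81.11 = 0.01545 mg/L.
350 L/s = 0.35 m³/s.
7.08 µg/L = 0.00708 mg/L.
After input C: C = (81.11·0.01545 + 0.35·0.00708) / 81.46 = 0.01541 mg/L.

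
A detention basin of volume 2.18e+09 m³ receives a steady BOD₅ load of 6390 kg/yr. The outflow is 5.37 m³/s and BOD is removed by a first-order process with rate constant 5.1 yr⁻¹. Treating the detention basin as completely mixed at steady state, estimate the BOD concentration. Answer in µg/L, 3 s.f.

0.566 µg/L

Outflow Q = 5.37 m³/s × 3.156e+07 s/yr = 1.695e+08 m³/yr.
Steady-state CSTR mass balance: W = Q·C + k·V·C, so C = W/(Q + kV).
Q + kV = 1.695e+08 + 5.1·2.18e+09 = 1.129e+10 m³/yr.
C = 6390/1.129e+10 = 5.661e-07 kg/m³ = 0.0005661 mg/L = 0.5661 µg/L.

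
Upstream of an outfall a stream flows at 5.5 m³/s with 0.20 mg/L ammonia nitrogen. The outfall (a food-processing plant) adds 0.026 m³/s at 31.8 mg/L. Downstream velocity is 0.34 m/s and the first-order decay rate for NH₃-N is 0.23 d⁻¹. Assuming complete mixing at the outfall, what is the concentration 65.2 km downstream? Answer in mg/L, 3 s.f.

After complete mixing, C₀ = (0.026·31.8 + 5.5·0.2) / 5.526 = 0.3487 mg/L.
Travel time t = 6.52e+04 m / 0.34 m/s = 1.918e+05 s = 2.219 d.
C = 0.3487·exp(−0.23·2.219) = 0.3487·0.6002 = 0.2093 mg/L.

0.209 mg/L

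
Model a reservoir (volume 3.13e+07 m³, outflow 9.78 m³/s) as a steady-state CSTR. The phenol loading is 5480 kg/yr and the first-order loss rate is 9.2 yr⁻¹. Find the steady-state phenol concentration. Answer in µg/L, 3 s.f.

9.19 µg/L

Outflow Q = 9.78 m³/s × 3.156e+07 s/yr = 3.086e+08 m³/yr.
Steady-state CSTR mass balance: W = Q·C + k·V·C, so C = W/(Q + kV).
Q + kV = 3.086e+08 + 9.2·3.13e+07 = 5.966e+08 m³/yr.
C = 5480/5.966e+08 = 9.185e-06 kg/m³ = 0.009185 mg/L = 9.185 µg/L.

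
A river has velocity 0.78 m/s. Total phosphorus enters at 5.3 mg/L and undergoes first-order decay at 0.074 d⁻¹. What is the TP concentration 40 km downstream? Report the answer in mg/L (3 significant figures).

Travel time t = 40 km / 0.78 m/s = 4e+04/0.78 = 5.128e+04 s = 0.5935 d.
First-order decay: C = 5.3·exp(−0.074·0.5935) = 5.3·0.957 = 5.072 mg/L.

5.07 mg/L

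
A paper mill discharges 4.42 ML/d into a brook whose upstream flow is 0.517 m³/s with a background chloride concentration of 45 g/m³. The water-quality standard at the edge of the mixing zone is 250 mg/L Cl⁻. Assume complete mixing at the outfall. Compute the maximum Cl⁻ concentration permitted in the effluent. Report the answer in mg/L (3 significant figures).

2320 mg/L

4.42 ML/d = 0.05116 m³/s.
Mass balance: 250·0.5682 = 0.05116·Cₑ + 0.517·45.
Cₑ = (142 − 23.27) / 0.05116 = 2322 mg/L.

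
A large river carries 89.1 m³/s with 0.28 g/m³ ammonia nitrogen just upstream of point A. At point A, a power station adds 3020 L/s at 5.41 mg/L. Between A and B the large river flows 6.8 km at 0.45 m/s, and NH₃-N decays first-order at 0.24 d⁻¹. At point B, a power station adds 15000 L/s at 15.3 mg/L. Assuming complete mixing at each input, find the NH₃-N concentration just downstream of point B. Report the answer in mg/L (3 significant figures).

3020 L/s = 3.02 m³/s.
After input A: C = (89.1·0.28 + 3.02·5.41) / 92.12 = 0.4482 mg/L.
Over the 6.8 km reach to input B (t = 1.511e+04 s = 0.1749 d), decay gives C = 0.4482·exp(−0.24·0.1749) = 0.4298 mg/L.
15000 L/s = 15 m³/s.
After input B: C = (92.12·0.4298 + 15·15.3) / 107.1 = 2.512 mg/L.

2.51 mg/L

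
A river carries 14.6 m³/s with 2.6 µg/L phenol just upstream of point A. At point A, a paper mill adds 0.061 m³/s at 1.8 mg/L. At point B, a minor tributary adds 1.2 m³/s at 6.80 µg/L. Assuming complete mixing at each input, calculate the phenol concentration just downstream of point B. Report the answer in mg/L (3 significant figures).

2.6 µg/L = 0.0026 mg/L.
After input A: C = (14.6·0.0026 + 0.061·1.8) / 14.66 = 0.01008 mg/L.
6.80 µg/L = 0.0068 mg/L.
After input B: C = (14.66·0.01008 + 1.2·0.0068) / 15.86 = 0.00983 mg/L.

0.00983 mg/L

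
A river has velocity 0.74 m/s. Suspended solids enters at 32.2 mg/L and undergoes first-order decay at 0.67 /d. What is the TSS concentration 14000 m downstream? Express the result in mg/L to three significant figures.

27.8 mg/L

Travel time t = 14000 m / 0.74 m/s = 1.4e+04/0.74 = 1.892e+04 s = 0.219 d.
First-order decay: C = 32.2·exp(−0.67·0.219) = 32.2·0.8635 = 27.81 mg/L.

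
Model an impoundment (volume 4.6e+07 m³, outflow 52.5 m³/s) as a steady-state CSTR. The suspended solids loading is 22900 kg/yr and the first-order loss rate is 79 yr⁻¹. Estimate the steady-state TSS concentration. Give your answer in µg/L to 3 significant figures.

4.33 µg/L

Outflow Q = 52.5 m³/s × 3.156e+07 s/yr = 1.657e+09 m³/yr.
Steady-state CSTR mass balance: W = Q·C + k·V·C, so C = W/(Q + kV).
Q + kV = 1.657e+09 + 79·4.6e+07 = 5.291e+09 m³/yr.
C = 22900/5.291e+09 = 4.328e-06 kg/m³ = 0.004328 mg/L = 4.328 µg/L.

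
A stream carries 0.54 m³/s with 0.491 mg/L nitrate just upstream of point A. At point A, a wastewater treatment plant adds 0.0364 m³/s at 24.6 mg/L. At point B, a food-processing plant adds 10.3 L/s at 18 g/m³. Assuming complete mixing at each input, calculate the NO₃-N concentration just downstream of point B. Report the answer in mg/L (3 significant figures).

2.29 mg/L

After input A: C = (0.54·0.491 + 0.0364·24.6) / 0.5764 = 2.013 mg/L.
10.3 L/s = 0.0103 m³/s.
After input B: C = (0.5764·2.013 + 0.0103·18) / 0.5867 = 2.294 mg/L.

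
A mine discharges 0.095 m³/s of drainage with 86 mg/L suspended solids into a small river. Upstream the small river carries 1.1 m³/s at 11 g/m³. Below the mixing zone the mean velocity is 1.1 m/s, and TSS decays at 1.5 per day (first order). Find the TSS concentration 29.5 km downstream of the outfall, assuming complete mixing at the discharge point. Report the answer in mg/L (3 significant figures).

10.6 mg/L

After complete mixing, C₀ = (0.095·86 + 1.1·11) / 1.195 = 16.96 mg/L.
Travel time t = 2.95e+04 m / 1.1 m/s = 2.682e+04 s = 0.3104 d.
C = 16.96·exp(−1.5·0.3104) = 16.96·0.6278 = 10.65 mg/L.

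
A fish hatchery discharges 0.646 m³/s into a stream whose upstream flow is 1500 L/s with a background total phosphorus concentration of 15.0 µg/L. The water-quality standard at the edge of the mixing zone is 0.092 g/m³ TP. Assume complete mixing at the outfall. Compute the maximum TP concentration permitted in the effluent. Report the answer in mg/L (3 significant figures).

0.271 mg/L

1500 L/s = 1.5 m³/s.
15.0 µg/L = 0.015 mg/L.
Mass balance: 0.092·2.146 = 0.646·Cₑ + 1.5·0.015.
Cₑ = (0.1974 − 0.0225) / 0.646 = 0.2708 mg/L.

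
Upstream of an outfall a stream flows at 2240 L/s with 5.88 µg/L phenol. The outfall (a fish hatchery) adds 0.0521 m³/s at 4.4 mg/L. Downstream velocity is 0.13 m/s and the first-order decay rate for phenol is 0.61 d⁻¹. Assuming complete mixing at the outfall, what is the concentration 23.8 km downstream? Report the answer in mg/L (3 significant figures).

2240 L/s = 2.24 m³/s.
5.88 µg/L = 0.00588 mg/L.
After complete mixing, C₀ = (0.0521·4.4 + 2.24·0.00588) / 2.292 = 0.1058 mg/L.
Travel time t = 2.38e+04 m / 0.13 m/s = 1.831e+05 s = 2.119 d.
C = 0.1058·exp(−0.61·2.119) = 0.1058·0.2746 = 0.02904 mg/L.

0.0290 mg/L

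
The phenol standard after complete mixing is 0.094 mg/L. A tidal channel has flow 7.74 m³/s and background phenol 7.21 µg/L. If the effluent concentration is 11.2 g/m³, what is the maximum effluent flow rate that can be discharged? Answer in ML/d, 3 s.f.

7.21 µg/L = 0.00721 mg/L.
Mass balance at complete mixing: C_std·(Q_w + Q_r) = Q_w·C_e + Q_r·C_b.
Rearranging, Q_w = Q_r·(C_std − C_b)/(C_e − C_std) = 7.74·(0.094 − 0.00721) / (11.2 − 0.094) = 0.06049 m³/s.
= 5.226 ML/d.

5.23 ML/d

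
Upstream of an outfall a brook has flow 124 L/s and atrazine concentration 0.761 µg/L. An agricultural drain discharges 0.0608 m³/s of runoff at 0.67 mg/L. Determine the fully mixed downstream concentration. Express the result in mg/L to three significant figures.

124 L/s = 0.124 m³/s.
0.761 µg/L = 0.000761 mg/L.
Conservation of mass across the mixing zone: C = (0.0608·0.67 + 0.124·0.000761) / (0.0608 + 0.124) = 0.04083/0.1848 = 0.2209 mg/L.

0.221 mg/L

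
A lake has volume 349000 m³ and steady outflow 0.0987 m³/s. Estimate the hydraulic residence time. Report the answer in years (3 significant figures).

0.112 yr

Q = 0.0987 m³/s × 3.156e+07 s/yr = 3.115e+06 m³/yr.
Hydraulic residence time τ = V/Q = 349000/3.115e+06 = 0.112 yr.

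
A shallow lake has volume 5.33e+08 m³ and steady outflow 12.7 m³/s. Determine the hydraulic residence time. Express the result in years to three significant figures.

1.33 yr

Q = 12.7 m³/s × 3.156e+07 s/yr = 4.008e+08 m³/yr.
Hydraulic residence time τ = V/Q = 5.33e+08/4.008e+08 = 1.33 yr.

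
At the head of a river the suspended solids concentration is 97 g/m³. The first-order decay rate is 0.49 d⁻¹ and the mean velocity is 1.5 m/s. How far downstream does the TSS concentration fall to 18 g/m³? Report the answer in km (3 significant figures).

From C = C₀·e^(−kt), t = ln(C₀/C)/k = ln(97/18)/0.49 = 1.684/0.49 = 3.437 d.
Distance = v·t = 1.5 m/s × 2.97e+05 s = 4.455e+05 m = 445.5 km.

445 km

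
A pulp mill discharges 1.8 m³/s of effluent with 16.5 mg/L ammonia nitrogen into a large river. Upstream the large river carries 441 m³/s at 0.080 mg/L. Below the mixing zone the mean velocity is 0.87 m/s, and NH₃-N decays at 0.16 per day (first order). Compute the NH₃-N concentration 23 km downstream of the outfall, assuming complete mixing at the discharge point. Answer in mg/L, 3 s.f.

0.140 mg/L

After complete mixing, C₀ = (1.8·16.5 + 441·0.08) / 442.8 = 0.1467 mg/L.
Travel time t = 2.3e+04 m / 0.87 m/s = 2.644e+04 s = 0.306 d.
C = 0.1467·exp(−0.16·0.306) = 0.1467·0.9522 = 0.1397 mg/L.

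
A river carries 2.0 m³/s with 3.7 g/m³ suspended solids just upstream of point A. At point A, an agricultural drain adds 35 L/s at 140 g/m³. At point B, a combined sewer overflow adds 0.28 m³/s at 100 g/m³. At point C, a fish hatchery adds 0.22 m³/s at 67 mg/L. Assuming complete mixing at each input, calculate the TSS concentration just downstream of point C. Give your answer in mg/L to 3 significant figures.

35 L/s = 0.035 m³/s.
After input A: C = (2·3.7 + 0.035·140) / 2.035 = 6.044 mg/L.
After input B: C = (2.035·6.044 + 0.28·100) / 2.315 = 17.41 mg/L.
After input C: C = (2.315·17.41 + 0.22·67) / 2.535 = 21.71 mg/L.

21.7 mg/L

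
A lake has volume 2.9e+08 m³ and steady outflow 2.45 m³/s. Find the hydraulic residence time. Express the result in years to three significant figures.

Q = 2.45 m³/s × 3.156e+07 s/yr = 7.732e+07 m³/yr.
Hydraulic residence time τ = V/Q = 2.9e+08/7.732e+07 = 3.751 yr.

3.75 yr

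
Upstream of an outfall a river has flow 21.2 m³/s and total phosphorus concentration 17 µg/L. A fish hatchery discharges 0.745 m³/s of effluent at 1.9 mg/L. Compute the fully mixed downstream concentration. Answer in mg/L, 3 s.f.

17 µg/L = 0.017 mg/L.
Flow-weighted mixing gives C = (0.745·1.9 + 21.2·0.017) / (0.745 + 21.2) = 1.776/21.95 = 0.08093 mg/L.

0.0809 mg/L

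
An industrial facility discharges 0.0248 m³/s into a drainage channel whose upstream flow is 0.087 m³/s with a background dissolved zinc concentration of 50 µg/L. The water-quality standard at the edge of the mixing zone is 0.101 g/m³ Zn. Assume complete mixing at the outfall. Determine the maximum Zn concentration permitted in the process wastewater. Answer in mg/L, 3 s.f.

50 µg/L = 0.05 mg/L.
Mass balance: 0.101·0.1118 = 0.0248·Cₑ + 0.087·0.05.
Cₑ = (0.01129 − 0.00435) / 0.0248 = 0.2799 mg/L.

0.280 mg/L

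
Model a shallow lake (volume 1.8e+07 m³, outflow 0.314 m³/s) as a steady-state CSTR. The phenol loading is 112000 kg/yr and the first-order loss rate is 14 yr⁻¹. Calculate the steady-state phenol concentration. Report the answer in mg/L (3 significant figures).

0.428 mg/L

Outflow Q = 0.314 m³/s × 3.156e+07 s/yr = 9.909e+06 m³/yr.
Steady-state CSTR mass balance: W = Q·C + k·V·C, so C = W/(Q + kV).
Q + kV = 9.909e+06 + 14·1.8e+07 = 2.619e+08 m³/yr.
C = 112000/2.619e+08 = 0.0004276 kg/m³ = 0.4276 mg/L.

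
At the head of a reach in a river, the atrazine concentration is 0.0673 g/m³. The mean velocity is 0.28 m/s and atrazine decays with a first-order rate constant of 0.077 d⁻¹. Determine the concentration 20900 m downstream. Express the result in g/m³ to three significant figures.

0.0630 g/m³

Travel time t = 20900 m / 0.28 m/s = 2.09e+04/0.28 = 7.464e+04 s = 0.8639 d.
First-order decay: C = 0.0673·exp(−0.077·0.8639) = 0.0673·0.9356 = 0.06297 g/m³.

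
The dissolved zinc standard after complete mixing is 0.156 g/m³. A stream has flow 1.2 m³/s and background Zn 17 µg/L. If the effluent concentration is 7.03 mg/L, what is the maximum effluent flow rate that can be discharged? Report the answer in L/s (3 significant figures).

17 µg/L = 0.017 mg/L.
Mass balance at complete mixing: C_std·(Q_w + Q_r) = Q_w·C_e + Q_r·C_b.
Rearranging, Q_w = Q_r·(C_std − C_b)/(C_e − C_std) = 1.2·(0.156 − 0.017) / (7.03 − 0.156) = 0.02427 m³/s.
= 24.27 L/s.

24.3 L/s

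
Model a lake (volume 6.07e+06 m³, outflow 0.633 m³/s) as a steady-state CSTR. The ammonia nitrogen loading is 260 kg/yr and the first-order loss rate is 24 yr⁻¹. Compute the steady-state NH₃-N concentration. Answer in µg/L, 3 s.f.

Outflow Q = 0.633 m³/s × 3.156e+07 s/yr = 1.998e+07 m³/yr.
Steady-state CSTR mass balance: W = Q·C + k·V·C, so C = W/(Q + kV).
Q + kV = 1.998e+07 + 24·6.07e+06 = 1.657e+08 m³/yr.
C = 260/1.657e+08 = 1.57e-06 kg/m³ = 0.00157 mg/L = 1.57 µg/L.

1.57 µg/L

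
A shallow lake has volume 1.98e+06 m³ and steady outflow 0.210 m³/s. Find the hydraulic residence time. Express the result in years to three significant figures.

0.299 yr

Q = 0.210 m³/s × 3.156e+07 s/yr = 6.627e+06 m³/yr.
Hydraulic residence time τ = V/Q = 1.98e+06/6.627e+06 = 0.2988 yr.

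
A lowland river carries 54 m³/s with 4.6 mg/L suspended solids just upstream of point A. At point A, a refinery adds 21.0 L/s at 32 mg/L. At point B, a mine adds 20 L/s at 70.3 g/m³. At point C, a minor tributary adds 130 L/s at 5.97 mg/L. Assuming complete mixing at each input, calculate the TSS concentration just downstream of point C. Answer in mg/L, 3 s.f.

4.64 mg/L

21.0 L/s = 0.021 m³/s.
After input A: C = (54·4.6 + 0.021·32) / 54.02 = 4.611 mg/L.
20 L/s = 0.02 m³/s.
After input B: C = (54.02·4.611 + 0.02·70.3) / 54.04 = 4.635 mg/L.
130 L/s = 0.13 m³/s.
After input C: C = (54.04·4.635 + 0.13·5.97) / 54.17 = 4.638 mg/L.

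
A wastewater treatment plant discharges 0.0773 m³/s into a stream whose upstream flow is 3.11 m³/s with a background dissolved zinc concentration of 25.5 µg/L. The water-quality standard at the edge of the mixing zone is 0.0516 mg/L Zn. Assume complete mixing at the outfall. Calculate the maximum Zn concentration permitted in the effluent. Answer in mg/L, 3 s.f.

1.10 mg/L

25.5 µg/L = 0.0255 mg/L.
Mass balance: 0.0516·3.187 = 0.0773·Cₑ + 3.11·0.0255.
Cₑ = (0.1645 − 0.07931) / 0.0773 = 1.102 mg/L.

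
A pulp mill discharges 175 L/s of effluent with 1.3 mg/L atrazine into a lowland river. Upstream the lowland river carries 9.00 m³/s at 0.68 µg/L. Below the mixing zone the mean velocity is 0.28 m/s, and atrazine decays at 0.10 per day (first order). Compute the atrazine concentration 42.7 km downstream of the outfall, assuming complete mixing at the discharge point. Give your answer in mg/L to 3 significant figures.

0.0213 mg/L

175 L/s = 0.175 m³/s.
0.68 µg/L = 0.00068 mg/L.
After complete mixing, C₀ = (0.175·1.3 + 9·0.00068) / 9.175 = 0.02546 mg/L.
Travel time t = 4.27e+04 m / 0.28 m/s = 1.525e+05 s = 1.765 d.
C = 0.02546·exp(−0.10·1.765) = 0.02546·0.8382 = 0.02134 mg/L.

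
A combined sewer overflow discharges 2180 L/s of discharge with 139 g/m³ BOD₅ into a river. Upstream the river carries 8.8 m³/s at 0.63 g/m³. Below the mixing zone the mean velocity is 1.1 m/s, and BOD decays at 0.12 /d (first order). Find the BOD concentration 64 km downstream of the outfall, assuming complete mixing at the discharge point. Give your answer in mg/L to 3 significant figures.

2180 L/s = 2.18 m³/s.
After complete mixing, C₀ = (2.18·139 + 8.8·0.63) / 10.98 = 28.1 mg/L.
Travel time t = 6.4e+04 m / 1.1 m/s = 5.818e+04 s = 0.6734 d.
C = 28.1·exp(−0.12·0.6734) = 28.1·0.9224 = 25.92 mg/L.

25.9 mg/L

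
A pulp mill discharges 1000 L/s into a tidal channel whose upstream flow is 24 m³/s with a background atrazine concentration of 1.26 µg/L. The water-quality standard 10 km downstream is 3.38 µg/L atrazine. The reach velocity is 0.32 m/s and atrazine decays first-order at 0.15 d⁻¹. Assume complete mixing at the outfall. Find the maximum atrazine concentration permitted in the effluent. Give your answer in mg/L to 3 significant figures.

0.0590 mg/L

1000 L/s = 1 m³/s.
1.26 µg/L = 0.00126 mg/L.
3.38 µg/L = 0.00338 mg/L.
Travel time to the compliance point: t = 1e+04/0.32 = 3.125e+04 s = 0.3617 d; decay factor exp(−0.15·0.3617) = 0.9472.
So the concentration just after mixing may be at most 0.00338/0.9472 = 0.003568 mg/L.
Mass balance: 0.003568·25 = 1·Cₑ + 24·0.00126.
Cₑ = (0.08921 − 0.03024) / 1 = 0.05897 mg/L.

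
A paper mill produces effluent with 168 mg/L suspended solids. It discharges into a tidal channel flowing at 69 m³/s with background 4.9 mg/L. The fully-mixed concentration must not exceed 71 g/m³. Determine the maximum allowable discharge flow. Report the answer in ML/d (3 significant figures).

4060 ML/d

Mass balance at complete mixing: C_std·(Q_w + Q_r) = Q_w·C_e + Q_r·C_b.
Rearranging, Q_w = Q_r·(C_std − C_b)/(C_e − C_std) = 69·(71 − 4.9) / (168 − 71) = 47.02 m³/s.
= 4062 ML/d.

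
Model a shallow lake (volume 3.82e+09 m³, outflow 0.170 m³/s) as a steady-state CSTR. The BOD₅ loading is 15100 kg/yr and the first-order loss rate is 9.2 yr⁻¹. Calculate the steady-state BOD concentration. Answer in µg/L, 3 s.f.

0.430 µg/L

Outflow Q = 0.170 m³/s × 3.156e+07 s/yr = 5.365e+06 m³/yr.
Steady-state CSTR mass balance: W = Q·C + k·V·C, so C = W/(Q + kV).
Q + kV = 5.365e+06 + 9.2·3.82e+09 = 3.515e+10 m³/yr.
C = 15100/3.515e+10 = 4.296e-07 kg/m³ = 0.0004296 mg/L = 0.4296 µg/L.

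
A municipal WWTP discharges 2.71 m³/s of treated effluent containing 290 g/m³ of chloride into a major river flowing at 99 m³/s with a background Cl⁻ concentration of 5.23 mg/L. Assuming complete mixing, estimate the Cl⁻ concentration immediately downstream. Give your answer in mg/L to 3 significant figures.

12.8 mg/L

Conservation of mass across the mixing zone: C = (2.71·290 + 99·5.23) / (2.71 + 99) = 1304/101.7 = 12.82 mg/L.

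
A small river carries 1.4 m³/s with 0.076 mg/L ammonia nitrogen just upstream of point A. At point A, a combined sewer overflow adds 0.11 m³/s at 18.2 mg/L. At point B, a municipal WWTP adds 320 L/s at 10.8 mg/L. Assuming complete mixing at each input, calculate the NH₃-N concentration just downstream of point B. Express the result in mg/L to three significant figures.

After input A: C = (1.4·0.076 + 0.11·18.2) / 1.51 = 1.396 mg/L.
320 L/s = 0.32 m³/s.
After input B: C = (1.51·1.396 + 0.32·10.8) / 1.83 = 3.041 mg/L.

3.04 mg/L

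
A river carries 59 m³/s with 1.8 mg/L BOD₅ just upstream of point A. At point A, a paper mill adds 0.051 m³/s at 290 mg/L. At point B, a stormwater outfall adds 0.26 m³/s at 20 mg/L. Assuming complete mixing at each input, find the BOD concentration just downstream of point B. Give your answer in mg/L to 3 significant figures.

2.13 mg/L

After input A: C = (59·1.8 + 0.051·290) / 59.05 = 2.049 mg/L.
After input B: C = (59.05·2.049 + 0.26·20) / 59.31 = 2.128 mg/L.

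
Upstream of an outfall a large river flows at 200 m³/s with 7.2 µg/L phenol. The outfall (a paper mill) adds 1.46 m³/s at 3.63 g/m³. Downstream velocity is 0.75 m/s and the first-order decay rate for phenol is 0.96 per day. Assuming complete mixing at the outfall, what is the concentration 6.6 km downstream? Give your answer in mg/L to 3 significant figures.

0.0303 mg/L

7.2 µg/L = 0.0072 mg/L.
After complete mixing, C₀ = (1.46·3.63 + 200·0.0072) / 201.5 = 0.03345 mg/L.
Travel time t = 6600 m / 0.75 m/s = 8800 s = 0.1019 d.
C = 0.03345·exp(−0.96·0.1019) = 0.03345·0.9069 = 0.03034 mg/L.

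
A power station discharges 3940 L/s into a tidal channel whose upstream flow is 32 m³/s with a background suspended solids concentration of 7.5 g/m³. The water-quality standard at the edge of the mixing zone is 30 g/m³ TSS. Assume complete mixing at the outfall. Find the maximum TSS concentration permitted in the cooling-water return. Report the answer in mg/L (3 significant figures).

213 mg/L

3940 L/s = 3.94 m³/s.
Mass balance: 30·35.94 = 3.94·Cₑ + 32·7.5.
Cₑ = (1078 − 240) / 3.94 = 212.7 mg/L.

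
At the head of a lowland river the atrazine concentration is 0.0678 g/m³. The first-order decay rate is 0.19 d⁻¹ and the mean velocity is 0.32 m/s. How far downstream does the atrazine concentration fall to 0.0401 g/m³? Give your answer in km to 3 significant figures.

76.4 km

From C = C₀·e^(−kt), t = ln(C₀/C)/k = ln(0.0678/0.0401)/0.19 = 0.5252/0.19 = 2.764 d.
Distance = v·t = 0.32 m/s × 2.388e+05 s = 7.642e+04 m = 76.42 km.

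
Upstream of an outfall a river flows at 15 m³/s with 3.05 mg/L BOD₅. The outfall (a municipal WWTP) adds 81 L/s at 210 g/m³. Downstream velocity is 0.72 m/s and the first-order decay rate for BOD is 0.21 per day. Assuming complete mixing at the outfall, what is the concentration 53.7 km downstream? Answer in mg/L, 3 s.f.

3.47 mg/L

81 L/s = 0.081 m³/s.
After complete mixing, C₀ = (0.081·210 + 15·3.05) / 15.08 = 4.162 mg/L.
Travel time t = 5.37e+04 m / 0.72 m/s = 7.458e+04 s = 0.8632 d.
C = 4.162·exp(−0.21·0.8632) = 4.162·0.8342 = 3.472 mg/L.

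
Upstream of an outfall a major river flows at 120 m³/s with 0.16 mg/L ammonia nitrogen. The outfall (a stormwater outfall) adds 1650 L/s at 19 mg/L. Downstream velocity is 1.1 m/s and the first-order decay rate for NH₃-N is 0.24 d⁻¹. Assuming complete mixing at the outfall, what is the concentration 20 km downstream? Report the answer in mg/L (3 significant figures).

1650 L/s = 1.65 m³/s.
After complete mixing, C₀ = (1.65·19 + 120·0.16) / 121.7 = 0.4155 mg/L.
Travel time t = 2e+04 m / 1.1 m/s = 1.818e+04 s = 0.2104 d.
C = 0.4155·exp(−0.24·0.2104) = 0.4155·0.9507 = 0.3951 mg/L.

0.395 mg/L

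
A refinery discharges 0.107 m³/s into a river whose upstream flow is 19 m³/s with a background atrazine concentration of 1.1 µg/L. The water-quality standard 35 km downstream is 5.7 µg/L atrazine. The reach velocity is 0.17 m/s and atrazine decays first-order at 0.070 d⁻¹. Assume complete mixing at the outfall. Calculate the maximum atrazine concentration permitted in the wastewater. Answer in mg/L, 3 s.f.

1.01 mg/L

1.1 µg/L = 0.0011 mg/L.
5.7 µg/L = 0.0057 mg/L.
Travel time to the compliance point: t = 3.5e+04/0.17 = 2.059e+05 s = 2.383 d; decay factor exp(−0.070·2.383) = 0.8464.
So the concentration just after mixing may be at most 0.0057/0.8464 = 0.006735 mg/L.
Mass balance: 0.006735·19.11 = 0.107·Cₑ + 19·0.0011.
Cₑ = (0.1287 − 0.0209) / 0.107 = 1.007 mg/L.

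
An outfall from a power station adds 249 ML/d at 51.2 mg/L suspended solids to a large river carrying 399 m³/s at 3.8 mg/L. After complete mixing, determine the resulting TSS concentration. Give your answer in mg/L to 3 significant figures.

4.14 mg/L

249 ML/d = 2.882 m³/s.
Flow-weighted mixing gives C = (2.882·51.2 + 399·3.8) / (2.882 + 399) = 1664/401.9 = 4.14 mg/L.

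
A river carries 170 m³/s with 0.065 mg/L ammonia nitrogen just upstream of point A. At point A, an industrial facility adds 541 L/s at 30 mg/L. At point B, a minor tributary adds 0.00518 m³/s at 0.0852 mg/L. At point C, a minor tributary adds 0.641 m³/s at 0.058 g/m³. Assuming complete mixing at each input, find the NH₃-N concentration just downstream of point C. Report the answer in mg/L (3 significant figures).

0.160 mg/L

541 L/s = 0.541 m³/s.
After input A: C = (170·0.065 + 0.541·30) / 170.5 = 0.16 mg/L.
After input B: C = (170.5·0.16 + 0.00518·0.0852) / 170.5 = 0.16 mg/L.
After input C: C = (170.5·0.16 + 0.641·0.058) / 171.2 = 0.1596 mg/L.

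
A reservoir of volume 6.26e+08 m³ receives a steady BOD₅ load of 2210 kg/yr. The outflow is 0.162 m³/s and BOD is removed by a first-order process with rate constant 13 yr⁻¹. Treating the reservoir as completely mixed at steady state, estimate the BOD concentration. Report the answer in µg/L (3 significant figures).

Outflow Q = 0.162 m³/s × 3.156e+07 s/yr = 5.112e+06 m³/yr.
Steady-state CSTR mass balance: W = Q·C + k·V·C, so C = W/(Q + kV).
Q + kV = 5.112e+06 + 13·6.26e+08 = 8.143e+09 m³/yr.
C = 2210/8.143e+09 = 2.714e-07 kg/m³ = 0.0002714 mg/L = 0.2714 µg/L.

0.271 µg/L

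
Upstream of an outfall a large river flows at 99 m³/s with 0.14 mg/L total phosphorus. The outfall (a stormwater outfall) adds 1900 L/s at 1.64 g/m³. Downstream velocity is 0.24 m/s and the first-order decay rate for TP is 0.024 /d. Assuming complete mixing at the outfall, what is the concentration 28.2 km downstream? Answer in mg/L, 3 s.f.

0.163 mg/L

1900 L/s = 1.9 m³/s.
After complete mixing, C₀ = (1.9·1.64 + 99·0.14) / 100.9 = 0.1682 mg/L.
Travel time t = 2.82e+04 m / 0.24 m/s = 1.175e+05 s = 1.36 d.
C = 0.1682·exp(−0.024·1.36) = 0.1682·0.9679 = 0.1628 mg/L.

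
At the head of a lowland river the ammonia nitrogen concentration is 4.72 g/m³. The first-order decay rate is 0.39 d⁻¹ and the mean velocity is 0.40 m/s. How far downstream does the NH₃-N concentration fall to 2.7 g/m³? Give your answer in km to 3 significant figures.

From C = C₀·e^(−kt), t = ln(C₀/C)/k = ln(4.72/2.7)/0.39 = 0.5586/0.39 = 1.432 d.
Distance = v·t = 0.40 m/s × 1.237e+05 s = 4.95e+04 m = 49.5 km.

49.5 km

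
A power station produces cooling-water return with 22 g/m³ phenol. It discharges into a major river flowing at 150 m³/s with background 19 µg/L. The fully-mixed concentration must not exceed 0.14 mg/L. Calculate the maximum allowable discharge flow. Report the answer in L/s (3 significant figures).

830 L/s

19 µg/L = 0.019 mg/L.
Mass balance at complete mixing: C_std·(Q_w + Q_r) = Q_w·C_e + Q_r·C_b.
Rearranging, Q_w = Q_r·(C_std − C_b)/(C_e − C_std) = 150·(0.14 − 0.019) / (22 − 0.14) = 0.8303 m³/s.
= 830.3 L/s.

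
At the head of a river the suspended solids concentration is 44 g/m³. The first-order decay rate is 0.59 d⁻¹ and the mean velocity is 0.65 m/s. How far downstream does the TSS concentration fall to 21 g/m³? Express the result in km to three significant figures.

From C = C₀·e^(−kt), t = ln(C₀/C)/k = ln(44/21)/0.59 = 0.7397/0.59 = 1.254 d.
Distance = v·t = 0.65 m/s × 1.083e+05 s = 7.041e+04 m = 70.41 km.

70.4 km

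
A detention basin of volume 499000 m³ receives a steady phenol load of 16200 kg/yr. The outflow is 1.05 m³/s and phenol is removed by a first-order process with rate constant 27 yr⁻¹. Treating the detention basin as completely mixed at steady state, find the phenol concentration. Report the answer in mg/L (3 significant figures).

Outflow Q = 1.05 m³/s × 3.156e+07 s/yr = 3.314e+07 m³/yr.
Steady-state CSTR mass balance: W = Q·C + k·V·C, so C = W/(Q + kV).
Q + kV = 3.314e+07 + 27·499000 = 4.661e+07 m³/yr.
C = 16200/4.661e+07 = 0.0003476 kg/m³ = 0.3476 mg/L.

0.348 mg/L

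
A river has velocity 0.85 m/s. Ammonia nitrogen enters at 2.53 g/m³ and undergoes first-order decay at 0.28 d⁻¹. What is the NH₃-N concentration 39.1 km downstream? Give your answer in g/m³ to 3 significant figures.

Travel time t = 39.1 km / 0.85 m/s = 3.91e+04/0.85 = 4.6e+04 s = 0.5324 d.
First-order decay: C = 2.53·exp(−0.28·0.5324) = 2.53·0.8615 = 2.18 g/m³.

2.18 g/m³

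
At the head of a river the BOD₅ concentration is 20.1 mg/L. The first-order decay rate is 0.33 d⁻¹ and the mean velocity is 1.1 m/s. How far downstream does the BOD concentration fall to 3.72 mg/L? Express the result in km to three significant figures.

486 km

From C = C₀·e^(−kt), t = ln(C₀/C)/k = ln(20.1/3.72)/0.33 = 1.687/0.33 = 5.112 d.
Distance = v·t = 1.1 m/s × 4.417e+05 s = 4.859e+05 m = 485.9 km.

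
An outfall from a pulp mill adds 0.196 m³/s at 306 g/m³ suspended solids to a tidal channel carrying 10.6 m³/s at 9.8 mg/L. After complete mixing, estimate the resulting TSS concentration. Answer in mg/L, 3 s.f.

15.2 mg/L

Conservation of mass across the mixing zone: C = (0.196·306 + 10.6·9.8) / (0.196 + 10.6) = 163.9/10.8 = 15.18 mg/L.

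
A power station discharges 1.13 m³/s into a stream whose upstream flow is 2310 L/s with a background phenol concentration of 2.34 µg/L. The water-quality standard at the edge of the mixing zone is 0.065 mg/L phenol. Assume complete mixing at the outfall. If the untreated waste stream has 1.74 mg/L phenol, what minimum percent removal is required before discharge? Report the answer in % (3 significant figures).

2310 L/s = 2.31 m³/s.
2.34 µg/L = 0.00234 mg/L.
Mass balance: 0.065·3.44 = 1.13·Cₑ + 2.31·0.00234.
Cₑ = (0.2236 − 0.005405) / 1.13 = 0.1931 mg/L.
Required removal = 1 − 0.1931/1.74 = 88.9 %.

88.9 %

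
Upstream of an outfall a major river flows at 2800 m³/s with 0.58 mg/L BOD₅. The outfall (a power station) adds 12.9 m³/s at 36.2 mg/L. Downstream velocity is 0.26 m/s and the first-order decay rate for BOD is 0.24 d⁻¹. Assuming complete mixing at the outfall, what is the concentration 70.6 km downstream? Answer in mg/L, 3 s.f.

0.350 mg/L

After complete mixing, C₀ = (12.9·36.2 + 2800·0.58) / 2813 = 0.7434 mg/L.
Travel time t = 7.06e+04 m / 0.26 m/s = 2.715e+05 s = 3.143 d.
C = 0.7434·exp(−0.24·3.143) = 0.7434·0.4704 = 0.3496 mg/L.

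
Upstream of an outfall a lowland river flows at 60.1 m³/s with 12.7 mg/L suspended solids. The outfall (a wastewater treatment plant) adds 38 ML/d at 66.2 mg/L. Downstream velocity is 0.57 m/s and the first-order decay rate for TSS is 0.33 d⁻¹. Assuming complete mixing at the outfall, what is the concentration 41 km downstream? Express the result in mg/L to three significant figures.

9.94 mg/L

38 ML/d = 0.4398 m³/s.
After complete mixing, C₀ = (0.4398·66.2 + 60.1·12.7) / 60.54 = 13.09 mg/L.
Travel time t = 4.1e+04 m / 0.57 m/s = 7.193e+04 s = 0.8325 d.
C = 13.09·exp(−0.33·0.8325) = 13.09·0.7598 = 9.944 mg/L.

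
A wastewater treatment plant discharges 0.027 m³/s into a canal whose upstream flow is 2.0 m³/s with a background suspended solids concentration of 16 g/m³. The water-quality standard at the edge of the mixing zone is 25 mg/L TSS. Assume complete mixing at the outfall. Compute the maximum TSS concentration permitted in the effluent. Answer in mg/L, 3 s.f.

692 mg/L

Mass balance: 25·2.027 = 0.027·Cₑ + 2·16.
Cₑ = (50.68 − 32) / 0.027 = 691.7 mg/L.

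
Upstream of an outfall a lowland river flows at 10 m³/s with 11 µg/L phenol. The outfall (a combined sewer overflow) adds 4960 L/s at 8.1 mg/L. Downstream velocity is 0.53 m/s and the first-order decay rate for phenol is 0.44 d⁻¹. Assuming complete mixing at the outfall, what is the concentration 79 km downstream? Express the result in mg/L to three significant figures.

1.26 mg/L

4960 L/s = 4.96 m³/s.
11 µg/L = 0.011 mg/L.
After complete mixing, C₀ = (4.96·8.1 + 10·0.011) / 14.96 = 2.693 mg/L.
Travel time t = 7.9e+04 m / 0.53 m/s = 1.491e+05 s = 1.725 d.
C = 2.693·exp(−0.44·1.725) = 2.693·0.4681 = 1.261 mg/L.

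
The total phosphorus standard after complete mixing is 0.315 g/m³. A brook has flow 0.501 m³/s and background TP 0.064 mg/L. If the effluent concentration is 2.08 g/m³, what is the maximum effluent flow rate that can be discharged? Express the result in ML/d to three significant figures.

Mass balance at complete mixing: C_std·(Q_w + Q_r) = Q_w·C_e + Q_r·C_b.
Rearranging, Q_w = Q_r·(C_std − C_b)/(C_e − C_std) = 0.501·(0.315 − 0.064) / (2.08 − 0.315) = 0.07125 m³/s.
= 6.156 ML/d.

6.16 ML/d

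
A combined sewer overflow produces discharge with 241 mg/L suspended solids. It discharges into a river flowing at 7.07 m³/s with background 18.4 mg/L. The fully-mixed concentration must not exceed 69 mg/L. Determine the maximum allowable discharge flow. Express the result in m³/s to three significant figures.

2.08 m³/s

Mass balance at complete mixing: C_std·(Q_w + Q_r) = Q_w·C_e + Q_r·C_b.
Rearranging, Q_w = Q_r·(C_std − C_b)/(C_e − C_std) = 7.07·(69 − 18.4) / (241 − 69) = 2.08 m³/s.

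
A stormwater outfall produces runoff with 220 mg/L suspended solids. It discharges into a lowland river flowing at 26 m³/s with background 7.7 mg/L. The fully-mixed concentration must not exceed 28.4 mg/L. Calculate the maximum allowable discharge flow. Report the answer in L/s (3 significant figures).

2810 L/s

Mass balance at complete mixing: C_std·(Q_w + Q_r) = Q_w·C_e + Q_r·C_b.
Rearranging, Q_w = Q_r·(C_std − C_b)/(C_e − C_std) = 26·(28.4 − 7.7) / (220 − 28.4) = 2.809 m³/s.
= 2809 L/s.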